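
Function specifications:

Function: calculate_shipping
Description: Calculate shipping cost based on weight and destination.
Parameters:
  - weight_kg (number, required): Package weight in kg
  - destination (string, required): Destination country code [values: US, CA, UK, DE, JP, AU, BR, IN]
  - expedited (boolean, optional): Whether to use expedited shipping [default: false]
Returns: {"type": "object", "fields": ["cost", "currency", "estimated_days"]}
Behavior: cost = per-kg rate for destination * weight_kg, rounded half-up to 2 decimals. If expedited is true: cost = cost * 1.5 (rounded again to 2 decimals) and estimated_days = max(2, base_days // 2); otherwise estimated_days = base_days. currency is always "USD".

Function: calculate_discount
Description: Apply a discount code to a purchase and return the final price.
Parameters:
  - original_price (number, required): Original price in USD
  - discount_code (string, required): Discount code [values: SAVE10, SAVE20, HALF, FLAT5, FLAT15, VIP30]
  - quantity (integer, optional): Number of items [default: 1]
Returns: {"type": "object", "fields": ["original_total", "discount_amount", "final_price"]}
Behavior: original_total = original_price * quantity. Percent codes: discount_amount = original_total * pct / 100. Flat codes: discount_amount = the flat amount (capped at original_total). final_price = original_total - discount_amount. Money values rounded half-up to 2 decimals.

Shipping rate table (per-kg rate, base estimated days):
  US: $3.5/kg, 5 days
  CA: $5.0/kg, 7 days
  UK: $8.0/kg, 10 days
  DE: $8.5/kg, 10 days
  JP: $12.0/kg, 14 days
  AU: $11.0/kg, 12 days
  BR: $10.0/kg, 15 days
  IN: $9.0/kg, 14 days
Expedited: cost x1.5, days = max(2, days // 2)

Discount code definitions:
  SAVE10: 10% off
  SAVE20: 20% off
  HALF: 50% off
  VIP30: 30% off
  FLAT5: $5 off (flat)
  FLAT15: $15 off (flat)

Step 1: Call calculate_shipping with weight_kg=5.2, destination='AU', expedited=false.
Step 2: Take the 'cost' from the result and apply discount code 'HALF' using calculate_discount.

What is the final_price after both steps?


Step 1: calculate_shipping(weight_kg=5.2, destination=AU, expedited=false)
  Rate for AU: $11.0/kg, base 12 days
  cost = 11.0 * 5.2 = 57.2 -> 57.20
  expedited not set/false: estimated_days = 12
  -> cost = 57.20 USD
Step 2: calculate_discount(original_price=57.2, discount_code=HALF, quantity=1)
  original_total = 57.2 * 1 = 57.20
  HALF = 50% off: discount_amount = 57.20 * 50/100 = 28.6 -> 28.60
  final_price = 57.20 - 28.60 = 28.60
  -> final_price = 28.60
$28.60


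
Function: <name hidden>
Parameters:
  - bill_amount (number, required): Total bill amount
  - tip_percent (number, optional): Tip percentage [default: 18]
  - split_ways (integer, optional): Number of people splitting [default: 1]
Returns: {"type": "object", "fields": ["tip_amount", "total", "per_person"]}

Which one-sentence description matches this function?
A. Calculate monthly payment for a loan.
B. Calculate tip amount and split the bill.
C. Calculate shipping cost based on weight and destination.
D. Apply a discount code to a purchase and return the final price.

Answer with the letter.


Parameters bill_amount, tip_percent, split_ways and return ["tip_amount", "total", "per_person"] fit: Calculate tip amount and split the bill.
B


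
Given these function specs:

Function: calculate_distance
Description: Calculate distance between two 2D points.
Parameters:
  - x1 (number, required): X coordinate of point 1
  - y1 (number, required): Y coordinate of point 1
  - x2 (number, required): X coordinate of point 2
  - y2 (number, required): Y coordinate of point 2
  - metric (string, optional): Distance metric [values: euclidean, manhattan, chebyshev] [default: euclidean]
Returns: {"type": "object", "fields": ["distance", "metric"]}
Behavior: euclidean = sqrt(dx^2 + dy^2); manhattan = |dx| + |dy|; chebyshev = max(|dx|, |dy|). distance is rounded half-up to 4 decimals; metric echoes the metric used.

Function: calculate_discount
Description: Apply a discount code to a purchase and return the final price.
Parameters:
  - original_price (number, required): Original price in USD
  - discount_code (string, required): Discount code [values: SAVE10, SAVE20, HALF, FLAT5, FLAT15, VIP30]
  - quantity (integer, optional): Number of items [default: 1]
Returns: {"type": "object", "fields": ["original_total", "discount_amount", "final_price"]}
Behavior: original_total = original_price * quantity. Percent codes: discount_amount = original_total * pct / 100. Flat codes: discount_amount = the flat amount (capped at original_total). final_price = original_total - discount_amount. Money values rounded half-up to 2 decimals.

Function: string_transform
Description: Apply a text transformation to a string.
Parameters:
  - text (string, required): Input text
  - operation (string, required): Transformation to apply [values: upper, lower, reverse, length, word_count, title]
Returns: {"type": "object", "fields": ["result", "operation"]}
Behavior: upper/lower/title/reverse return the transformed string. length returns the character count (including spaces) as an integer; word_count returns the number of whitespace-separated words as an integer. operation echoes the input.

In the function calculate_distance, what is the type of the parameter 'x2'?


The calculate_distance spec declares:
  - x2 (number, required): X coordinate of point 2
Type:
number


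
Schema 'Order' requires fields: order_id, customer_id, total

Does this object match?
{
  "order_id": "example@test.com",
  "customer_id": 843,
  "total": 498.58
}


Checking required fields... All present.
Valid - all required fields present


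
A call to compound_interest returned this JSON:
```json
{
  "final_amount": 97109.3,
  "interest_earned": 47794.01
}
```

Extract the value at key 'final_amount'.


97109.3


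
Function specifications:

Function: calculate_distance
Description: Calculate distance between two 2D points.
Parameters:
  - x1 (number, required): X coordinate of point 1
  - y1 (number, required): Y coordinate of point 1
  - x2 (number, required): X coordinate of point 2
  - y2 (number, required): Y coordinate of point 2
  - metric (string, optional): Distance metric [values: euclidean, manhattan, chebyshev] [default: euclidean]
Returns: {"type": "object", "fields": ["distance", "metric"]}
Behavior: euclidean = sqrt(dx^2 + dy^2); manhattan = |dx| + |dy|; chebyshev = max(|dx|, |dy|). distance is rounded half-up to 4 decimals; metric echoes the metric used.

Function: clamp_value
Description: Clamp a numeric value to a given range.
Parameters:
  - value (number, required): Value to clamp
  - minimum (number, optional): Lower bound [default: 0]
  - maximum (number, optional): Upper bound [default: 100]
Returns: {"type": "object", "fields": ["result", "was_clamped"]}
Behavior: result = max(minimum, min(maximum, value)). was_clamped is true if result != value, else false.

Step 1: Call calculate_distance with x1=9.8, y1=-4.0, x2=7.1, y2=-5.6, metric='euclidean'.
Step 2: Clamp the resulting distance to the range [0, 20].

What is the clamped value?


Step 1: calculate_distance (euclidean)
  |dx| = |7.1 - 9.8| = 2.7; |dy| = |-5.6 - -4| = 1.6
  euclidean: sqrt(2.7^2 + 1.6^2) = sqrt(9.85) = 3.138471
  Round to 4 decimals: 3.1385
  -> distance = 3.1385
Step 2: clamp_value(value=3.1385, minimum=0, maximum=20)
  result = max(0, min(20, 3.1385)) = max(0, 3.1385) = 3.1385
  was_clamped = (3.1385 != 3.1385) = false
  -> result = 3.1385
3.1385


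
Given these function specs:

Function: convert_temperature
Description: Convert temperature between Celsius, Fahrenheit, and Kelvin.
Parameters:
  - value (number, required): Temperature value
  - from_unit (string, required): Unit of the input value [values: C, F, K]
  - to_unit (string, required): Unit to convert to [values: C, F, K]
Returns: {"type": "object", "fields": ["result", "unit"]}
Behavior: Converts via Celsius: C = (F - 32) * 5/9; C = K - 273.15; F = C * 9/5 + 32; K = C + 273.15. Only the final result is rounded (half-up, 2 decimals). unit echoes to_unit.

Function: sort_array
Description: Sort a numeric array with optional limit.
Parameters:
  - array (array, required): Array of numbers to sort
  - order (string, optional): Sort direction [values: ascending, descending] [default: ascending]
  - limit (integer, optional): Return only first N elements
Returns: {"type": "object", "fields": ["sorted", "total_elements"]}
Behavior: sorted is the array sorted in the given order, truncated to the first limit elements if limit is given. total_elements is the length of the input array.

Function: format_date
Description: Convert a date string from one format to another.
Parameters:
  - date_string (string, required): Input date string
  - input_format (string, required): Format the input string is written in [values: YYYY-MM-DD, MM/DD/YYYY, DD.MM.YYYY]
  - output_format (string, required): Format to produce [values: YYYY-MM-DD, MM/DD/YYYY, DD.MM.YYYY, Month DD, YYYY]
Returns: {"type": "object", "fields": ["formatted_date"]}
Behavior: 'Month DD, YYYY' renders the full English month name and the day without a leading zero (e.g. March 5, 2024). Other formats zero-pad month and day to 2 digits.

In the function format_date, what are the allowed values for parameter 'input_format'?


The format_date spec declares:
  - input_format (string, required): Format the input string is written in [values: YYYY-MM-DD, MM/DD/YYYY, DD.MM.YYYY]
Allowed values:
YYYY-MM-DD, MM/DD/YYYY, DD.MM.YYYY


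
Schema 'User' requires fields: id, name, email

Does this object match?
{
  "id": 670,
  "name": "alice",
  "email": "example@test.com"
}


Checking required fields... All present.
Valid - all required fields present


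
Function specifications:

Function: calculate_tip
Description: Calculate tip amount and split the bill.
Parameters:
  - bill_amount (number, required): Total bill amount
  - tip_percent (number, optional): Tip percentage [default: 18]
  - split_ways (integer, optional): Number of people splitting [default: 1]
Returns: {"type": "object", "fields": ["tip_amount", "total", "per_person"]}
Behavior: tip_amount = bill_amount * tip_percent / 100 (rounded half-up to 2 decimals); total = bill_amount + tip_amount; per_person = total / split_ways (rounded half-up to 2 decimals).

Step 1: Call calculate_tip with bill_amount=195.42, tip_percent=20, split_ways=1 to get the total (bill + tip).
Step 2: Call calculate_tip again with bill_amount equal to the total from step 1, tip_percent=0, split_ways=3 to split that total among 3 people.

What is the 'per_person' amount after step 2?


Step 1: calculate_tip(bill_amount=195.42, tip_percent=20, split_ways=1)
  tip_amount = 195.42 * 20/100 = 39.084 -> 39.08
  total = 195.42 + 39.08 = 234.50
  per_person = 234.50 / 1 = 234.5 -> 234.50
  -> total = 234.50
Step 2: calculate_tip(bill_amount=234.5, tip_percent=0, split_ways=3)
  tip_amount = 234.5 * 0/100 = 0 -> 0.00
  total = 234.5 + 0.00 = 234.50
  per_person = 234.50 / 3 = 78.166667 -> 78.17
  -> per_person = 78.17
$78.17


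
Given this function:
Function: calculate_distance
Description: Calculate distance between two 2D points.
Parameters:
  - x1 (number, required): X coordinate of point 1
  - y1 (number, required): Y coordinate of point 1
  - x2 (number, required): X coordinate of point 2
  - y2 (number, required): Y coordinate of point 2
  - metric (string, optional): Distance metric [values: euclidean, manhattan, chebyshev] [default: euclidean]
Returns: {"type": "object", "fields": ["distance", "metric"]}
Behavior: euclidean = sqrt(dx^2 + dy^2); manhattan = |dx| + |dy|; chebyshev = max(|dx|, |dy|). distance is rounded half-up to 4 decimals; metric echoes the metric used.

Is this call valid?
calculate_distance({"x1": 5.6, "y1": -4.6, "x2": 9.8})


Checking required parameters...
Missing required parameter: y2
Invalid - missing required parameter 'y2'


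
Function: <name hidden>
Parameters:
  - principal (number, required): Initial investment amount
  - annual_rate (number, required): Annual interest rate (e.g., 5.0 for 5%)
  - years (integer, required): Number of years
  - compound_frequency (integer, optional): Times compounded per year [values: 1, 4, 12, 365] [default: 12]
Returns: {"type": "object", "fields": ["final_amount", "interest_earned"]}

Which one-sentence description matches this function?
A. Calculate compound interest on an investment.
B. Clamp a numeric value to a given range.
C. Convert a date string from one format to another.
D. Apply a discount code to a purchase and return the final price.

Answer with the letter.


Parameters principal, annual_rate, years, compound_frequency and return ["final_amount", "interest_earned"] fit: Calculate compound interest on an investment.
A


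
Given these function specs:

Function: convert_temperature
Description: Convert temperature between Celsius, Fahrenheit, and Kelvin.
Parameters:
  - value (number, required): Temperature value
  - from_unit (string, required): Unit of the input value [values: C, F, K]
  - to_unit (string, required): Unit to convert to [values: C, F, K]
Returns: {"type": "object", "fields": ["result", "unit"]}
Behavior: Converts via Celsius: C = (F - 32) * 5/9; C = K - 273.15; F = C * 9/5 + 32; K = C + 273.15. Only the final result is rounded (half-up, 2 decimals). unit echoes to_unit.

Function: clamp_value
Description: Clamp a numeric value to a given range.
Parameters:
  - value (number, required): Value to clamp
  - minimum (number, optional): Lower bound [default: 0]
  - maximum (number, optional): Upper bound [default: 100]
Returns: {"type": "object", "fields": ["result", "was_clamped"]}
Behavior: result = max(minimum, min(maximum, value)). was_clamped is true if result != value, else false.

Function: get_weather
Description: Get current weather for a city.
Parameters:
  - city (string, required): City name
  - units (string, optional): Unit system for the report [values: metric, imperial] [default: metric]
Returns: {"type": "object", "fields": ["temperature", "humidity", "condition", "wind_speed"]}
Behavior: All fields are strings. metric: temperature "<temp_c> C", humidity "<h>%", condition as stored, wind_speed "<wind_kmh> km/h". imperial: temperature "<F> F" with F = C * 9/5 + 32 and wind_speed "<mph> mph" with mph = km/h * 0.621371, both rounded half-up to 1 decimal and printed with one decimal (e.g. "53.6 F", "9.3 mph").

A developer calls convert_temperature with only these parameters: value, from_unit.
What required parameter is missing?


Required parameters: value, from_unit, to_unit
Provided: value, from_unit
Missing: to_unit
to_unit


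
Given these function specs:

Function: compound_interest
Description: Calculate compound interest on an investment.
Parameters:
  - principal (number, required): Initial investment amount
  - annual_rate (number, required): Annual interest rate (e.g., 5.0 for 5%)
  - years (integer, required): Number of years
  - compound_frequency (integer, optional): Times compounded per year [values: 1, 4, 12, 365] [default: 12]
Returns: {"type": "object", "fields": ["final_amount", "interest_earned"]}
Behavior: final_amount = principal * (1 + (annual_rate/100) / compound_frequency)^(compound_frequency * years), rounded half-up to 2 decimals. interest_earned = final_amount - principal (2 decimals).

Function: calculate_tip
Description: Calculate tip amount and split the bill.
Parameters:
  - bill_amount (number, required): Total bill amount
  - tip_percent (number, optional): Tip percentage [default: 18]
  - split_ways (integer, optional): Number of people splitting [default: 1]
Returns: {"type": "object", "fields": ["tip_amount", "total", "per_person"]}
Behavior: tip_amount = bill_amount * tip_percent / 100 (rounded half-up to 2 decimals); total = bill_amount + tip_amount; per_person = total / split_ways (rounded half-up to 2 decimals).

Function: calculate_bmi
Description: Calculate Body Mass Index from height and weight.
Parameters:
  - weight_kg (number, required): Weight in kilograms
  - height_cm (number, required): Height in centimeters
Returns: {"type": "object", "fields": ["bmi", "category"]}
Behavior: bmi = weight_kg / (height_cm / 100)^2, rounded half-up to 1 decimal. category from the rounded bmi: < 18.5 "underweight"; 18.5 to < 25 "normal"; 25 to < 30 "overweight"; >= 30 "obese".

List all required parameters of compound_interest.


Parameters of compound_interest and their required/optional flag:
  principal: required
  annual_rate: required
  years: required
  compound_frequency: optional
annual_rate, principal, years


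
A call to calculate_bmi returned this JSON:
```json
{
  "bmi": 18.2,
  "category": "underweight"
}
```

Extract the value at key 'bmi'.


18.2


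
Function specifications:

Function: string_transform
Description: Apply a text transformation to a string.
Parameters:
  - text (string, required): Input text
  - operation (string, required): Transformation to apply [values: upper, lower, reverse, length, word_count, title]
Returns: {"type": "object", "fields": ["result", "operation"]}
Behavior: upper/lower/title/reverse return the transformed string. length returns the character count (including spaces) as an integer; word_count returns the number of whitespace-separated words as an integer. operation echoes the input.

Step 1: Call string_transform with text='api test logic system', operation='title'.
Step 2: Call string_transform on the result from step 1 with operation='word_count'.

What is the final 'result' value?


Step 1: string_transform(text='api test logic system', operation='title')
  -> result = 'Api Test Logic System'
Step 2: string_transform(text='Api Test Logic System', operation='word_count')
  words: Api, Test, Logic, System -> 4
  -> result = 4
4


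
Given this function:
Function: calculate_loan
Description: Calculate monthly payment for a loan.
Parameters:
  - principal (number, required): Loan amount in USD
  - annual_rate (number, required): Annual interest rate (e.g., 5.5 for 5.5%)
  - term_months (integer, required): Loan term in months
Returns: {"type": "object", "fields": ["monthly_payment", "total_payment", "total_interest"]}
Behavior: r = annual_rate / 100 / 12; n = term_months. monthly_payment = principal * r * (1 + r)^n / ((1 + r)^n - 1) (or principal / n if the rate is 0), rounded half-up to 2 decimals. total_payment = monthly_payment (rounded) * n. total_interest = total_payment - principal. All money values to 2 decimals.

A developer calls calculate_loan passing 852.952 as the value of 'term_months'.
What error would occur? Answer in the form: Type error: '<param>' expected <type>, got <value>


Spec: 'term_months' is declared as integer; 852.952 is a non-integer number.
Type error: 'term_months' expected integer, got 852.952


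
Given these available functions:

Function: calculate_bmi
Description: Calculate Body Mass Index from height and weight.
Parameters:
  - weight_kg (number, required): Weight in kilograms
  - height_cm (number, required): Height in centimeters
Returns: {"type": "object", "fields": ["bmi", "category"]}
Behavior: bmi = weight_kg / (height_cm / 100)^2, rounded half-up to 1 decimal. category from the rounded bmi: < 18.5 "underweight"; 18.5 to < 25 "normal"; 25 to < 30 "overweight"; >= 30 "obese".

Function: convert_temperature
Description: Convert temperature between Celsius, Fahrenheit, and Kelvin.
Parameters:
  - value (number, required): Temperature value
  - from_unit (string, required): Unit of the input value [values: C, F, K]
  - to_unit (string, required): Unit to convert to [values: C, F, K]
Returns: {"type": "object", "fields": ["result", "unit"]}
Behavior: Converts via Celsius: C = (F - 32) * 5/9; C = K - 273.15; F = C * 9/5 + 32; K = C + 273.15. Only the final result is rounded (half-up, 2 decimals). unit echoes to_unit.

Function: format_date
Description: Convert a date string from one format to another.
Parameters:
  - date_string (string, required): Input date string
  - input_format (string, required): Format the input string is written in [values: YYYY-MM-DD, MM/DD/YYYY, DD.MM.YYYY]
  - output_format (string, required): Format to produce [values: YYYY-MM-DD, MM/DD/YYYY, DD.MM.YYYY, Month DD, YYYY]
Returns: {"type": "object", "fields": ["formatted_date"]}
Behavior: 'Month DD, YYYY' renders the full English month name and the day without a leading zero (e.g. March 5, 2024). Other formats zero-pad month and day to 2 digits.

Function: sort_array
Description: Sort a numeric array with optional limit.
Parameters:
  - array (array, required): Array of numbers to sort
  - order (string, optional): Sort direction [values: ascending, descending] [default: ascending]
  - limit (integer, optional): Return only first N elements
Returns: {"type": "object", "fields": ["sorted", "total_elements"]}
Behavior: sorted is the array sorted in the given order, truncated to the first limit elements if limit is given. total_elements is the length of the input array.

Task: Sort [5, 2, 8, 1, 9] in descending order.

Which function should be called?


The task needs a function whose description is: Sort a numeric array with optional limit.
sort_array


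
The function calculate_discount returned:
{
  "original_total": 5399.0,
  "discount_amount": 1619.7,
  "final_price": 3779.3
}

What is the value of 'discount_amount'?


1619.7


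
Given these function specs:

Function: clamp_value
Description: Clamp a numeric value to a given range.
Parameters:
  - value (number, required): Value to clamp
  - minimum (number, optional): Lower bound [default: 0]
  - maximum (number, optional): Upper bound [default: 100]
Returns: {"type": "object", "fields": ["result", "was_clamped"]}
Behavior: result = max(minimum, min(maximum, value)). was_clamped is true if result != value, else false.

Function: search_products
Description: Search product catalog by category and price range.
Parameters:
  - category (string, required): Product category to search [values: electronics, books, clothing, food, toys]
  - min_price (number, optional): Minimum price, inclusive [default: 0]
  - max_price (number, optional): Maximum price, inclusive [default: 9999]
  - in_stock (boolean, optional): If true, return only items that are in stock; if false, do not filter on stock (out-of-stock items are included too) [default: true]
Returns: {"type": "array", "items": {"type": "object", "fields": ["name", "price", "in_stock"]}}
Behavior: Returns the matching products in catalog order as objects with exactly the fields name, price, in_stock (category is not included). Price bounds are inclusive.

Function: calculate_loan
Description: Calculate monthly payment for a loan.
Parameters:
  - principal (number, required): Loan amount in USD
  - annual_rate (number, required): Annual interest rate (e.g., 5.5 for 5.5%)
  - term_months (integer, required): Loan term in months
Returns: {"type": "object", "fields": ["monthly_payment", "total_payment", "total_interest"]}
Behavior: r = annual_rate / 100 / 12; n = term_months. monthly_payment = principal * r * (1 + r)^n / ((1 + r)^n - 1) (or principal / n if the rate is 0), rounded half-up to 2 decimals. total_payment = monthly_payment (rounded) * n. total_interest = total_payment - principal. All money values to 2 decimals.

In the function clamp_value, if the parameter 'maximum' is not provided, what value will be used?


The clamp_value spec declares:
  - maximum (number, optional): Upper bound [default: 100]
Default:
100


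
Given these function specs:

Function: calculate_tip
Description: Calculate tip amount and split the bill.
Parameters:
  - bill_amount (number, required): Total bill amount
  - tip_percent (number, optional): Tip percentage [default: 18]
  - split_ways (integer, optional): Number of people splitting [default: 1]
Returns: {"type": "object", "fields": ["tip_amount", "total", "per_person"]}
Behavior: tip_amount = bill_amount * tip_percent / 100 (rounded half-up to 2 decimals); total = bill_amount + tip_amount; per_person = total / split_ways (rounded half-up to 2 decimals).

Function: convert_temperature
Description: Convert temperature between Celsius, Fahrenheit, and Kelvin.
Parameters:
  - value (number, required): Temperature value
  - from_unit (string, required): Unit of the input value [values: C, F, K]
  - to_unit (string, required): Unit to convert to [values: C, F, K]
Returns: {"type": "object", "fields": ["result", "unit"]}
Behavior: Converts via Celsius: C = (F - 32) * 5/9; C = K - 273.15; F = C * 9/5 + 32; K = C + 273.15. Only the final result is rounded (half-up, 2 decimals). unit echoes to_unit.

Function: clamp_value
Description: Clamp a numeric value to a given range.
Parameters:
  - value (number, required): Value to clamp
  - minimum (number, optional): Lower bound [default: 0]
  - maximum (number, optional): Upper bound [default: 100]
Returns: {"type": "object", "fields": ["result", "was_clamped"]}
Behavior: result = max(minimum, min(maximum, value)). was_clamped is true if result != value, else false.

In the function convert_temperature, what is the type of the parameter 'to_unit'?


The convert_temperature spec declares:
  - to_unit (string, required): Unit to convert to [values: C, F, K]
Type:
string


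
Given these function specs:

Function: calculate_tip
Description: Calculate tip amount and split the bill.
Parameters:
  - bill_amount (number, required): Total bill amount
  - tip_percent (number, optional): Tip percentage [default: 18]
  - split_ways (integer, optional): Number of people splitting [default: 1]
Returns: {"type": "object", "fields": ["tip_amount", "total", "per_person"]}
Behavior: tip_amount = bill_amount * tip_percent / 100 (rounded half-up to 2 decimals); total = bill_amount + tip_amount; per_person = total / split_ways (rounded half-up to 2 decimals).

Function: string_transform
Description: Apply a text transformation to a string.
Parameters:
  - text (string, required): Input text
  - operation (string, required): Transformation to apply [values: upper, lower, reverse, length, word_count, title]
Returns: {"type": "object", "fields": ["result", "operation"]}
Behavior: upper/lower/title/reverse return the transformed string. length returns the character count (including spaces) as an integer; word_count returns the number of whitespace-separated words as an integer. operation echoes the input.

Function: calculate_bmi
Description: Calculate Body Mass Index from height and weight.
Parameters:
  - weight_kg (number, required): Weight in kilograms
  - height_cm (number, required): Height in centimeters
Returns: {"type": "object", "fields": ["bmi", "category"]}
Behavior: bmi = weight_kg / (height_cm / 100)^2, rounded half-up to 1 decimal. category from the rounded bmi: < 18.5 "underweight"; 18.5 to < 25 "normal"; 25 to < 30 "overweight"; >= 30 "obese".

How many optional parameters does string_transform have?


Parameters of string_transform: text (required), operation (required)
Optional count:
0


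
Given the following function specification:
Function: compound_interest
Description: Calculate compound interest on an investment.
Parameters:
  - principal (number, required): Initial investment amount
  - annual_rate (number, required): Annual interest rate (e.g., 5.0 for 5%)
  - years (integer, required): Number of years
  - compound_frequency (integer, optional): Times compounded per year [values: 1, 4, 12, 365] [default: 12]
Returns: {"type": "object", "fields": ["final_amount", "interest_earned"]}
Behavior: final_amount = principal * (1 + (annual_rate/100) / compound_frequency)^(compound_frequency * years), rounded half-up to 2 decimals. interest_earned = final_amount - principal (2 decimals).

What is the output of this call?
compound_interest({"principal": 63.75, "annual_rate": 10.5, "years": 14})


Defaults applied: compound_frequency=12
rate per period = 10.5/100/12 = 0.00875 (keep full precision); periods = 12 * 14 = 168
(1 + 0.00875)^168 = 4.32151494
final_amount = 63.75 * 4.32151494 = 275.496577 -> 275.50
interest_earned = 275.50 - 63.75 = 211.75
Output:
{"final_amount": 275.5, "interest_earned": 211.75}


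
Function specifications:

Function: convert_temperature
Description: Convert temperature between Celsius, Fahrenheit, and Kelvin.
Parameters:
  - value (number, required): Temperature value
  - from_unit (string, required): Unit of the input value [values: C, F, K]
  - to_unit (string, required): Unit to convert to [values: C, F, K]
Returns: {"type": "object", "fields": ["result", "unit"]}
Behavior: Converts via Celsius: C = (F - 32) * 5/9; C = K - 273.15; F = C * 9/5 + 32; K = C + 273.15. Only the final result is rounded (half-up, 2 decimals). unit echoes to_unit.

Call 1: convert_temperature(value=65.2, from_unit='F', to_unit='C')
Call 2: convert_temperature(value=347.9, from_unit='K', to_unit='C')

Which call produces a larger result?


Call 1:
  To C: (65.2 - 32) * 5/9 = 18.444444
  Target is C: 18.444444
  Round to 2 decimals: 18.44
  -> 18.44 C
Call 2:
  To C: 347.9 - 273.15 = 74.75
  Target is C: 74.75
  Round to 2 decimals: 74.75
  -> 74.75 C
Call 2 (74.75 C)


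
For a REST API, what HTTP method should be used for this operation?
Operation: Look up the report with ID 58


GET = read, POST = create, PUT = update/replace, DELETE = remove
This operation is a read.
GET


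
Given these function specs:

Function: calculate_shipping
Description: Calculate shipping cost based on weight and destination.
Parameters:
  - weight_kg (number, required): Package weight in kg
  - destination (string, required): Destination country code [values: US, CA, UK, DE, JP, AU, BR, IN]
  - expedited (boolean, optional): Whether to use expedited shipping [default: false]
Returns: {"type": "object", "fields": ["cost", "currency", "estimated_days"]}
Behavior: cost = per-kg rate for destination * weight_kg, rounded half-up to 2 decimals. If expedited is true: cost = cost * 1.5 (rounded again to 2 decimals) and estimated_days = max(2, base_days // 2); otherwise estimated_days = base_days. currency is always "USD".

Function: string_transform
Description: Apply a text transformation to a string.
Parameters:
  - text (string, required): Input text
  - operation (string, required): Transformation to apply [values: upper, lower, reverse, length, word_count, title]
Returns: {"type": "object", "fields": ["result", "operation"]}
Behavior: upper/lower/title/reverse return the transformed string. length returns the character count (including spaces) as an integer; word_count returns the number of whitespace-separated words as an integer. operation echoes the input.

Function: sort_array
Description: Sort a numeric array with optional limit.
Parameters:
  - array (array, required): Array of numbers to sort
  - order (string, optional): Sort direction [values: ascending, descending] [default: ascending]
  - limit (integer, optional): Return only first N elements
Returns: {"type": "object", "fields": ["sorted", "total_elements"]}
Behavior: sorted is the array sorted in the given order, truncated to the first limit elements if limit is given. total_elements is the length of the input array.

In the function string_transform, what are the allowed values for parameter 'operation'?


The string_transform spec declares:
  - operation (string, required): Transformation to apply [values: upper, lower, reverse, length, word_count, title]
Allowed values:
upper, lower, reverse, length, word_count, title


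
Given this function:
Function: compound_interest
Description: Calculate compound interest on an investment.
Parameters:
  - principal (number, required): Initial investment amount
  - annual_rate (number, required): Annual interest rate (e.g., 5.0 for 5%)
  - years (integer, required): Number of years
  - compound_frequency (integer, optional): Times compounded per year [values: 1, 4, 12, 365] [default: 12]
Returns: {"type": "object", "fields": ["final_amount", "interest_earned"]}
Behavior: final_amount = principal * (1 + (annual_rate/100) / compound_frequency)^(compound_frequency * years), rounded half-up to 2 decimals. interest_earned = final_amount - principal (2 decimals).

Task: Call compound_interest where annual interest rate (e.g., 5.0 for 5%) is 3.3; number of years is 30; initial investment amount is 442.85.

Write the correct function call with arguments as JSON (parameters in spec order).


Mapping each described value to its parameter name:
  'Annual interest rate (e.g., 5.0 for 5%)' -> annual_rate = 3.3
  'Number of years' -> years = 30
  'Initial investment amount' -> principal = 442.85
compound_interest({"principal": 442.85, "annual_rate": 3.3, "years": 30})


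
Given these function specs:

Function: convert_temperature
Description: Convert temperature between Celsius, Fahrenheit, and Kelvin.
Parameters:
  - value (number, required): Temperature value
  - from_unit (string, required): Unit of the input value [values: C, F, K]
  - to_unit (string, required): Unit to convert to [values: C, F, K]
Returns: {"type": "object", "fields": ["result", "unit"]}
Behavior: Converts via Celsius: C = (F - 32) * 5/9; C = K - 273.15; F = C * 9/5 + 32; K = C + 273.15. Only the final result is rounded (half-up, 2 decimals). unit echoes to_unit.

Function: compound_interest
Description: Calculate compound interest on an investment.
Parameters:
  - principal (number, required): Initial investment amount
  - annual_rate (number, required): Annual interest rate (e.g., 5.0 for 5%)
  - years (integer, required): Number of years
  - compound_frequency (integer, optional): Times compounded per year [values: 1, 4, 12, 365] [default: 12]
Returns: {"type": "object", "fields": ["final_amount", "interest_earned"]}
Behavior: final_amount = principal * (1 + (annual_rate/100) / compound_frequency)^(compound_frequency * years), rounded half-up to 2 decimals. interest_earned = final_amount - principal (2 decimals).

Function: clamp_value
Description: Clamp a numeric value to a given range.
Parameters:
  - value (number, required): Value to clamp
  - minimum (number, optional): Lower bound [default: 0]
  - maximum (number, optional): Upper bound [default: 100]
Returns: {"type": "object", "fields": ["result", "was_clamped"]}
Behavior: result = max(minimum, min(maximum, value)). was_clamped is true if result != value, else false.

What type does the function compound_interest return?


The compound_interest spec declares Returns: {"type": "object", "fields": ["final_amount", "interest_earned"]}
Type:
object


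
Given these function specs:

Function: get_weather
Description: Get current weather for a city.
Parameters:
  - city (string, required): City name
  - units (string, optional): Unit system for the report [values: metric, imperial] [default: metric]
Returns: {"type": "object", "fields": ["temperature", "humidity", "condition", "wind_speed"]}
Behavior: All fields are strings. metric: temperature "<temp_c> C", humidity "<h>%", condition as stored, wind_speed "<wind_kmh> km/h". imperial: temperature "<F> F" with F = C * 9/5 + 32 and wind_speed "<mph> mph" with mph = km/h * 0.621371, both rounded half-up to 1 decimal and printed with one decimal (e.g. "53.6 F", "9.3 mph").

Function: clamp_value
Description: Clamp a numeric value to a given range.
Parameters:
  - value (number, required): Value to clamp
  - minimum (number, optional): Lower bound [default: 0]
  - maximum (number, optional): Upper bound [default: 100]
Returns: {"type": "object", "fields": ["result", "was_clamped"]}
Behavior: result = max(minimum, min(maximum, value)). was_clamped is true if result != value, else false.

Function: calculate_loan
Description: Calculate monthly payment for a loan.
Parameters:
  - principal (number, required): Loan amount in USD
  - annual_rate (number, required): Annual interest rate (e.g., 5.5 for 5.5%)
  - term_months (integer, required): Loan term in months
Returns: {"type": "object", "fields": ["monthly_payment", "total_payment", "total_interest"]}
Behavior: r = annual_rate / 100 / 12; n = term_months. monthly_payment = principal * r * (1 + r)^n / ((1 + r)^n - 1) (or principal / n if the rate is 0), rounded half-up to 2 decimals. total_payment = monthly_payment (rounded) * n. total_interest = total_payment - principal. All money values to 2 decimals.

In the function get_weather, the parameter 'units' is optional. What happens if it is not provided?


The get_weather spec declares:
  - units (string, optional): Unit system for the report [values: metric, imperial] [default: metric]
It defaults to metric


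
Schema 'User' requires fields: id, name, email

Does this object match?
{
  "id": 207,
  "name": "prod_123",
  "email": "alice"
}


Checking required fields... All present.
Valid - all required fields present


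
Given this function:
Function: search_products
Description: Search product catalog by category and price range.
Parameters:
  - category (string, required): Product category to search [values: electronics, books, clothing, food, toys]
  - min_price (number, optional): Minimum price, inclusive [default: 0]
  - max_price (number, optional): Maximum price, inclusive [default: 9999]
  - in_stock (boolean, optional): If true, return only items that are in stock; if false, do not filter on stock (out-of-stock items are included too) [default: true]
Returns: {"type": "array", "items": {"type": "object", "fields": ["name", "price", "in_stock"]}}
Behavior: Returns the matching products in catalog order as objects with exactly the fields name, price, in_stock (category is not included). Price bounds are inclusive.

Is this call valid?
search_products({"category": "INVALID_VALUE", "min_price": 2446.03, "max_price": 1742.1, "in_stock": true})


Checking parameter values...
Parameter 'category' has value 'INVALID_VALUE' not in allowed: electronics, books, clothing, food, toys
Invalid - 'category' must be one of electronics, books, clothing, food, toys


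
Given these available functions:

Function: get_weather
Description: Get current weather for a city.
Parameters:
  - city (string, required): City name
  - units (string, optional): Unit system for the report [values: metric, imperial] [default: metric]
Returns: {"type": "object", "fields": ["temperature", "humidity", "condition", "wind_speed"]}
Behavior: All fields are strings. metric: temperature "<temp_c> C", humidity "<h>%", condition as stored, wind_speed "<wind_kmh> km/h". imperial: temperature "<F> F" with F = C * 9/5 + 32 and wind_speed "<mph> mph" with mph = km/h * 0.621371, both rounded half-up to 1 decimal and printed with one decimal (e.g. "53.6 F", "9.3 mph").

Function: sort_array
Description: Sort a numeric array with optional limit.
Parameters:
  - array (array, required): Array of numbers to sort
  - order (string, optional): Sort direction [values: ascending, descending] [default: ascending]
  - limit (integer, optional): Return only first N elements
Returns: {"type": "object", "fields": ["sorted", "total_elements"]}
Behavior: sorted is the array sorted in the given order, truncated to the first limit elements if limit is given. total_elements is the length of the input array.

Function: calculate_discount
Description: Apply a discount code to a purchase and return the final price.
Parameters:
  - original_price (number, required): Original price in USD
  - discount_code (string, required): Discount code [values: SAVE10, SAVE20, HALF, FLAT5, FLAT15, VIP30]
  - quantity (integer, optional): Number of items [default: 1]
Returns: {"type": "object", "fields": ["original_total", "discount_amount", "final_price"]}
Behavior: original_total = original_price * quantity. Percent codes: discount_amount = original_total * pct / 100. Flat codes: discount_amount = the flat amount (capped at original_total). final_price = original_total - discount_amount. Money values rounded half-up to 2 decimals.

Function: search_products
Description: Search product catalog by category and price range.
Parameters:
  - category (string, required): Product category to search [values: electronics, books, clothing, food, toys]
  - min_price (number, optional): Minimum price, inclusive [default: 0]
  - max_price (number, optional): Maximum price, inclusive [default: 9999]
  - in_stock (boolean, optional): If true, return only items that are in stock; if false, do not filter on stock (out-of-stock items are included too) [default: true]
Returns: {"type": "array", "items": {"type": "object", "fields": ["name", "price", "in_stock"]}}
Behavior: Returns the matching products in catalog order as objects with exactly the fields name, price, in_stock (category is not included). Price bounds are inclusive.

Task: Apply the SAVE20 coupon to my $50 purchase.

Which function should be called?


The task needs a function whose description is: Apply a discount code to a purchase and return the final price.
calculate_discount
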